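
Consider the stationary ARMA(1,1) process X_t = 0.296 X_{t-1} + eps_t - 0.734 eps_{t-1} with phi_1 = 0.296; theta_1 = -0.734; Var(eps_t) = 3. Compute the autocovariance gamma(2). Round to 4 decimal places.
\gamma(2) = -0.3337

Multiply the model equation by X_{t-k} and take expectations. With theta_0 = psi_0 = 1 and psi_j the MA(infinity) weights, this gives
  gamma(k) - sum_i phi_i gamma(k-i) = c_k,
  c_k = sigma^2 * sum_{j=k..q} theta_j psi_{j-k}   (c_k = 0 for k > q),
using gamma(-m) = gamma(m).
psi-weights needed (psi_j = theta_j + sum_i phi_i psi_{j-i}):
  psi_1 = theta_1 + phi_1 = -0.734 + (0.296) = -0.438
Right-hand sides:
  c_0 = sigma^2 (1 + theta_1 psi_1) = 3 * (1 + (-0.734)(-0.438)) = 3 * 1.321492 = 3.964476
  c_1 = sigma^2 theta_1 = 3 * (-0.734) = -2.202
  c_2 = 0
Equations for k = 0 and k = 1 (AR order 1):
  gamma(0) = phi_1 gamma(1) + c_0
  gamma(1) = phi_1 gamma(0) + c_1
Substituting the second into the first: gamma(0) (1 - phi_1^2) = c_0 + phi_1 c_1, so
  gamma(0) = (c_0 + phi_1 c_1) / (1 - phi_1^2) = (3.964476 + (0.296)(-2.202)) / (1 - (0.296)^2) = 3.312684 / 0.912384 = 3.6308.
  gamma(1) = phi_1 gamma(0) + c_1 = (0.296)(3.6308) + (-2.202) = -1.127283.
For k = 2 (> q): gamma(2) = phi_1 gamma(1) = (0.296)(-1.127283) = -0.333676.
Therefore gamma(2) = -0.3337 (to 4 decimal places).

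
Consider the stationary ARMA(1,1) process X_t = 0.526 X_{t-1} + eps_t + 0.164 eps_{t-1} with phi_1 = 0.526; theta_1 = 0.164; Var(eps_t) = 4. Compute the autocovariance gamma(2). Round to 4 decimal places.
\gamma(2) = 2.1802

Multiply the model equation by X_{t-k} and take expectations. With theta_0 = psi_0 = 1 and psi_j the MA(infinity) weights, this gives
  gamma(k) - sum_i phi_i gamma(k-i) = c_k,
  c_k = sigma^2 * sum_{j=k..q} theta_j psi_{j-k}   (c_k = 0 for k > q),
using gamma(-m) = gamma(m).
psi-weights needed (psi_j = theta_j + sum_i phi_i psi_{j-i}):
  psi_1 = theta_1 + phi_1 = 0.164 + (0.526) = 0.69
Right-hand sides:
  c_0 = sigma^2 (1 + theta_1 psi_1) = 4 * (1 + (0.164)(0.69)) = 4 * 1.11316 = 4.45264
  c_1 = sigma^2 theta_1 = 4 * (0.164) = 0.656
  c_2 = 0
Equations for k = 0 and k = 1 (AR order 1):
  gamma(0) = phi_1 gamma(1) + c_0
  gamma(1) = phi_1 gamma(0) + c_1
Substituting the second into the first: gamma(0) (1 - phi_1^2) = c_0 + phi_1 c_1, so
  gamma(0) = (c_0 + phi_1 c_1) / (1 - phi_1^2) = (4.45264 + (0.526)(0.656)) / (1 - (0.526)^2) = 4.797696 / 0.723324 = 6.632845.
  gamma(1) = phi_1 gamma(0) + c_1 = (0.526)(6.632845) + (0.656) = 4.144876.
For k = 2 (> q): gamma(2) = phi_1 gamma(1) = (0.526)(4.144876) = 2.180205.
Therefore gamma(2) = 2.1802 (to 4 decimal places).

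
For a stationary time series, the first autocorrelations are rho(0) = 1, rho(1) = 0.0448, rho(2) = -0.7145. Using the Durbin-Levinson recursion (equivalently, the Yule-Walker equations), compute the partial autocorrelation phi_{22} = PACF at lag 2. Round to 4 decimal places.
\phi_{22} = -0.7179

The PACF at lag k is phi_{kk}, the last component of the solution
to the Yule-Walker system G_k phi = r_k where
  (G_k)_{ij} = rho(|i - j|), (r_k)_i = rho(i), i,j = 1..k.
Equivalently, Durbin-Levinson gives phi_{kk} iteratively:
  phi_{11} = rho(1)
  phi_{kk} = [rho(k) - sum_{j=1..k-1} phi_{k-1,j} rho(k-j)]
            / [1 - sum_{j=1..k-1} phi_{k-1,j} rho(j)],
  phi_{k,j} = phi_{k-1,j} - phi_{kk} phi_{k-1,k-j},  j = 1..k-1.
Step k = 1:
  phi_11 = rho(1) = 0.0448.
Step k = 2:
  phi_22 = [rho(2) - phi_11 rho(1)] / [1 - phi_11 rho(1)] = [-0.7145 - (0.0448)(0.0448)] / [1 - (0.0448)(0.0448)]
         = -0.71650704 / 0.99799296 = -0.7179.
Therefore phi_{22} = -0.7179.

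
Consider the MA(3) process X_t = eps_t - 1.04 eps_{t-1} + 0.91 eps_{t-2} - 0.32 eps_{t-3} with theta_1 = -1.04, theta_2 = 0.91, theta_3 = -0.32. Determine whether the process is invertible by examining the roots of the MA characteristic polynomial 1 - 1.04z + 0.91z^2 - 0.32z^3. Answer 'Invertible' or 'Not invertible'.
\text{Invertible}

The MA(q) characteristic polynomial is P(z) = 1 - 1.04z + 0.91z^2 - 0.32z^3.
Invertibility requires all roots to lie outside the unit circle, i.e. |z| > 1 for every root.
Degree 3: look for a simple real root z0 first, then factor out (1 - z/z0) and solve the remaining quadratic.
Testing z0 = 2: P(2) = 1 + (-1.04)(2) + (0.91)(2)^2 + (-0.32)(2)^3
  = 1 + (-2.08) + (3.64) + (-2.56) = 0.  So z_0 = 2 is a root, |z_0| = 2.
Divide out the factor (1 - 0.5 z) = (1 - z/z0) (since 1/z0 = 0.5):
  P(z) = (1 - 0.5 z)(1 + (-0.54) z + (0.64) z^2)
  [check: z-coef -0.54 - (0.5) = -1.04; z^2-coef 0.64 - (0.5)(-0.54) = 0.91; z^3-coef -(0.5)(0.64) = -0.32.]
Remaining roots from the quadratic factor 1 + (-0.54) z + (0.64) z^2:
  Set 1 + (-0.54) z + (0.64) z^2 = 0, i.e. a z^2 + b z + c = 0 with a = 0.64, b = -0.54, c = 1.
  Discriminant D = b^2 - 4ac = (-0.54)^2 - 4*(0.64)*1 = 0.2916 - (2.56) = -2.2684.
  D < 0, so the roots are the complex-conjugate pair z = (-b +/- i sqrt(-D)) / (2a) = 0.4219 +/- 1.1767i.
  For a conjugate pair |z|^2 = z * conj(z) = (product of roots) = c/a = 1/(0.64) = 1.5625, so |z| = sqrt(1.5625) = 1.25 for both roots.
Moduli of all roots: 2.0000, 1.2500, 1.2500.
All moduli strictly greater than 1? Yes.
Verdict: Invertible.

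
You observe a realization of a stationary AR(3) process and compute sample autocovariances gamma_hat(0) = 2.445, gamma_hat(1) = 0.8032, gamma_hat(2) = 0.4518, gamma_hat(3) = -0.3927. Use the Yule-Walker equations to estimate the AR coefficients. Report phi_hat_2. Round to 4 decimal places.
\hat\phi_{2} = 0.1690

The Yule-Walker equations for an AR(p) process read, in matrix form,
  Gamma_p phi = r_p,   with   (Gamma_p)_{ij} = gamma(|i - j|),
                       (r_p)_i = gamma(i),   i,j = 1..p.
Substitute the sample gammas (Toeplitz matrix and right-hand side of size 3):
  Gamma_p = [[2.445, 0.8032, 0.4518], [0.8032, 2.445, 0.8032], [0.4518, 0.8032, 2.445]]
  r_p     = [0.8032, 0.4518, -0.3927]
Written out (R1..R3):
  (R1) 2.445 phi_1 + 0.8032 phi_2 + 0.4518 phi_3 = 0.8032
  (R2) 0.8032 phi_1 + 2.445 phi_2 + 0.8032 phi_3 = 0.4518
  (R3) 0.4518 phi_1 + 0.8032 phi_2 + 2.445 phi_3 = -0.3927
Gaussian elimination:
  R2 <- R2 - (0.8032/2.445) R1 = R2 - (0.328507) R1:  2.181143 phi_2 + 0.65478 phi_3 = 0.187943
  R3 <- R3 - (0.4518/2.445) R1 = R3 - (0.184785) R1:  0.65478 phi_2 + 2.361514 phi_3 = -0.54112
  R3 <- R3 - (0.65478/2.181143) R2 = R3 - (0.300201) R2:  2.164949 phi_3 = -0.59754
Back-substitution:
  phi_hat_3 = -0.59754 / 2.164949 = -0.276007
  phi_hat_2 = (0.187943 - (0.65478)(-0.276007)) / 2.181143 = 0.169025
  phi_hat_1 = (0.8032 - (0.8032)(0.169025) - (0.4518)(-0.276007)) / 2.445 = 0.323983
So phi_hat = [0.3240, 0.1690, -0.2760].
Therefore phi_hat_2 = 0.1690.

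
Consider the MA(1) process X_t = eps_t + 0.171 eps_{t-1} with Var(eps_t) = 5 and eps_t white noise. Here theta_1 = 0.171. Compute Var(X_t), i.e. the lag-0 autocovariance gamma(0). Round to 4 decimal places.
\gamma(0) = 5.1462

For an MA(q) process X_t = eps_t + sum_i theta_i eps_{t-i} with
Var(eps_t) = sigma^2, the variance is
  gamma(0) = sigma^2 * (1 + sum_i theta_i^2).
  sum_i theta_i^2 = (0.171)^2 = 0.029241.
  gamma(0) = 5 * (1 + 0.029241) = 5 * 1.029241 = 5.146205, which rounds to 5.1462.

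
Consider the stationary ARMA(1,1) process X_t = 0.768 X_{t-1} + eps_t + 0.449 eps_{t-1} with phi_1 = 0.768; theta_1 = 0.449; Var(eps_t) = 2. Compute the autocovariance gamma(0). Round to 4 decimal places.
\gamma(0) = 9.2217

Multiply the model equation by X_{t-k} and take expectations. With theta_0 = psi_0 = 1 and psi_j the MA(infinity) weights, this gives
  gamma(k) - sum_i phi_i gamma(k-i) = c_k,
  c_k = sigma^2 * sum_{j=k..q} theta_j psi_{j-k}   (c_k = 0 for k > q),
using gamma(-m) = gamma(m).
psi-weights needed (psi_j = theta_j + sum_i phi_i psi_{j-i}):
  psi_1 = theta_1 + phi_1 = 0.449 + (0.768) = 1.217
Right-hand sides:
  c_0 = sigma^2 (1 + theta_1 psi_1) = 2 * (1 + (0.449)(1.217)) = 2 * 1.546433 = 3.092866
  c_1 = sigma^2 theta_1 = 2 * (0.449) = 0.898
  c_2 = 0
Equations for k = 0 and k = 1 (AR order 1):
  gamma(0) = phi_1 gamma(1) + c_0
  gamma(1) = phi_1 gamma(0) + c_1
Substituting the second into the first: gamma(0) (1 - phi_1^2) = c_0 + phi_1 c_1, so
  gamma(0) = (c_0 + phi_1 c_1) / (1 - phi_1^2) = (3.092866 + (0.768)(0.898)) / (1 - (0.768)^2) = 3.78253 / 0.410176 = 9.221724.
Therefore gamma(0) = 9.2217 (to 4 decimal places).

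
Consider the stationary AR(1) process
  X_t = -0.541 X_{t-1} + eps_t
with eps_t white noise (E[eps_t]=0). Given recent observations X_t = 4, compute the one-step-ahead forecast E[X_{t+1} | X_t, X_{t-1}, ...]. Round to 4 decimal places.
E[X_{t+1} \mid \mathcal F_t] = -2.1640

For an AR(p) model X_t = c + sum_i phi_i X_{t-i} + eps_t, the
one-step-ahead conditional mean is
  E[X_{t+1} | X_t, ...] = c + sum_i phi_i X_{t+1-i}.
Substitute known values:
  E[X_{t+1} | ...] = (-0.541) * (4)
                   = -2.1640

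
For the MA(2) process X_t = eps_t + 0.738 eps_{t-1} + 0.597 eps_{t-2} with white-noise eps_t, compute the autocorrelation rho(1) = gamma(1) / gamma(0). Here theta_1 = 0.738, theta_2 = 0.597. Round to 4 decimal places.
\rho(1) = 0.6200

For an MA(q) process with theta_0 = 1, the autocovariance is
  gamma(k) = sigma^2 * sum_{i=0..q-k} theta_i * theta_{i+k},
and rho(k) = gamma(k) / gamma(0). Sigma^2 cancels.
  numerator   = (1)*(0.738) + (0.738)*(0.597) = 1.178586.
  denominator = (1)^2 + (0.738)^2 + (0.597)^2 = 1.901053.
  rho(1) = 1.178586 / 1.901053 = 0.6200.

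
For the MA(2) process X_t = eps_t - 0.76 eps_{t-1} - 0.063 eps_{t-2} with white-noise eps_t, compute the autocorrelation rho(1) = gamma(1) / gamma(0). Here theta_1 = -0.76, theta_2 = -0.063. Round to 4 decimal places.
\rho(1) = -0.4503

For an MA(q) process with theta_0 = 1, the autocovariance is
  gamma(k) = sigma^2 * sum_{i=0..q-k} theta_i * theta_{i+k},
and rho(k) = gamma(k) / gamma(0). Sigma^2 cancels.
  numerator   = (1)*(-0.76) + (-0.76)*(-0.063) = -0.71212.
  denominator = (1)^2 + (-0.76)^2 + (-0.063)^2 = 1.581569.
  rho(1) = -0.71212 / 1.581569 = -0.4503.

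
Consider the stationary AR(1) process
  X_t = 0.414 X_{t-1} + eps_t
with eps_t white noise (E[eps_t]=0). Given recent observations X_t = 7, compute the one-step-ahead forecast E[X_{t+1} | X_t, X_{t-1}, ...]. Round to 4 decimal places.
E[X_{t+1} \mid \mathcal F_t] = 2.8980

For an AR(p) model X_t = c + sum_i phi_i X_{t-i} + eps_t, the
one-step-ahead conditional mean is
  E[X_{t+1} | X_t, ...] = c + sum_i phi_i X_{t+1-i}.
Substitute known values:
  E[X_{t+1} | ...] = (0.414) * (7)
                   = 2.8980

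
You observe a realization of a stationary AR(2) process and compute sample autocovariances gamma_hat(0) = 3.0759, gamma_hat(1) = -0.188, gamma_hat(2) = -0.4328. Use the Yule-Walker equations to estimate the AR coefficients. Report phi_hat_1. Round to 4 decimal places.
\hat\phi_{1} = -0.0700

The Yule-Walker equations for an AR(p) process read, in matrix form,
  Gamma_p phi = r_p,   with   (Gamma_p)_{ij} = gamma(|i - j|),
                       (r_p)_i = gamma(i),   i,j = 1..p.
Substitute the sample gammas (Toeplitz matrix and right-hand side of size 2):
  Gamma_p = [[3.0759, -0.188], [-0.188, 3.0759]]
  r_p     = [-0.188, -0.4328]
Written out:
  3.0759 phi_1 - 0.188 phi_2 = -0.188
  -0.188 phi_1 + 3.0759 phi_2 = -0.4328
Solve by Cramer's rule:
  det = gamma(0)^2 - gamma(1)^2 = (3.0759)^2 - (-0.188)^2 = 9.46116081 - 0.035344 = 9.42581681
  phi_hat_1 = [gamma(1) gamma(0) - gamma(1) gamma(2)] / det = [(-0.188)(3.0759) - (-0.188)(-0.4328)] / 9.42581681 = -0.6596356 / 9.42581681 = -0.07
  phi_hat_2 = [gamma(0) gamma(2) - gamma(1)^2] / det = [(3.0759)(-0.4328) - (-0.188)^2] / 9.42581681 = -1.36659352 / 9.42581681 = -0.145
So phi_hat = [-0.0700, -0.1450].
Therefore phi_hat_1 = -0.0700.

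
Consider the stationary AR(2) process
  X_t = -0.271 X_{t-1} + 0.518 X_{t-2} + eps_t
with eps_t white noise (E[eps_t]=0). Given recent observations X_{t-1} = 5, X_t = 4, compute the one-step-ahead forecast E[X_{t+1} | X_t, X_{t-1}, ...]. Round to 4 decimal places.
E[X_{t+1} \mid \mathcal F_t] = 1.5060

For an AR(p) model X_t = c + sum_i phi_i X_{t-i} + eps_t, the
one-step-ahead conditional mean is
  E[X_{t+1} | X_t, ...] = c + sum_i phi_i X_{t+1-i}.
Substitute known values:
  E[X_{t+1} | ...] = (-0.271) * (4) + (0.518) * (5)
                   = 1.5060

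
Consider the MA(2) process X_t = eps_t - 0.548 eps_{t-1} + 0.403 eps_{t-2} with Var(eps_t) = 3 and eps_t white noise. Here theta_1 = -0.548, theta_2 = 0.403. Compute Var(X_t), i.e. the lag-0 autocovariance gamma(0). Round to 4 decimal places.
\gamma(0) = 4.3881

For an MA(q) process X_t = eps_t + sum_i theta_i eps_{t-i} with
Var(eps_t) = sigma^2, the variance is
  gamma(0) = sigma^2 * (1 + sum_i theta_i^2).
  sum_i theta_i^2 = (-0.548)^2 + (0.403)^2 = 0.300304 + 0.162409 = 0.462713.
  gamma(0) = 3 * (1 + 0.462713) = 3 * 1.462713 = 4.388139, which rounds to 4.3881.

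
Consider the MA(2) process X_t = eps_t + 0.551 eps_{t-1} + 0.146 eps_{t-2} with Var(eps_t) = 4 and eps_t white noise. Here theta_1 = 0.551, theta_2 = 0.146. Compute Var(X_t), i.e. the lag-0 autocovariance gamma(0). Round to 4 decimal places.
\gamma(0) = 5.2997

For an MA(q) process X_t = eps_t + sum_i theta_i eps_{t-i} with
Var(eps_t) = sigma^2, the variance is
  gamma(0) = sigma^2 * (1 + sum_i theta_i^2).
  sum_i theta_i^2 = (0.551)^2 + (0.146)^2 = 0.303601 + 0.021316 = 0.324917.
  gamma(0) = 4 * (1 + 0.324917) = 4 * 1.324917 = 5.299668, which rounds to 5.2997.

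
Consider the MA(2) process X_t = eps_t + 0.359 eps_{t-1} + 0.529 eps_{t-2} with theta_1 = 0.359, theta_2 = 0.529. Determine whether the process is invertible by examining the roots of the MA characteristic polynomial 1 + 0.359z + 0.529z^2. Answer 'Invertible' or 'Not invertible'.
\text{Invertible}

The MA(q) characteristic polynomial is P(z) = 1 + 0.359z + 0.529z^2.
Invertibility requires all roots to lie outside the unit circle, i.e. |z| > 1 for every root.
Set 1 + (0.359) z + (0.529) z^2 = 0, i.e. a z^2 + b z + c = 0 with a = 0.529, b = 0.359, c = 1.
Discriminant D = b^2 - 4ac = (0.359)^2 - 4*(0.529)*1 = 0.128881 - (2.116) = -1.987119.
D < 0, so the roots are the complex-conjugate pair z = (-b +/- i sqrt(-D)) / (2a) = -0.3393 +/- 1.3324i.
For a conjugate pair |z|^2 = z * conj(z) = (product of roots) = c/a = 1/(0.529) = 1.890359, so |z| = sqrt(1.890359) = 1.3749 for both roots.
Moduli of all roots: 1.3749, 1.3749.
All moduli strictly greater than 1? Yes.
Verdict: Invertible.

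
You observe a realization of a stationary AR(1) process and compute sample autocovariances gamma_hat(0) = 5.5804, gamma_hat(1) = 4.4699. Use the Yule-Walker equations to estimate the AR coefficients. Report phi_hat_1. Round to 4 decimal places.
\hat\phi_{1} = 0.8010

The Yule-Walker equations for an AR(p) process read, in matrix form,
  Gamma_p phi = r_p,   with   (Gamma_p)_{ij} = gamma(|i - j|),
                       (r_p)_i = gamma(i),   i,j = 1..p.
Substitute the sample gammas (Toeplitz matrix and right-hand side of size 1):
  Gamma_p = [[5.5804]]
  r_p     = [4.4699]
With p = 1 this is the single equation gamma(0) phi_1 = gamma(1):
  phi_hat_1 = gamma(1) / gamma(0) = 4.4699 / 5.5804 = 0.8010.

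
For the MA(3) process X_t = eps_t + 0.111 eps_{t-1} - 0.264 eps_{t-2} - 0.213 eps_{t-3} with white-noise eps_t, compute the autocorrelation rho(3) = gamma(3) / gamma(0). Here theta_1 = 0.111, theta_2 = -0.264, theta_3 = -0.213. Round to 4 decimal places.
\rho(3) = -0.1889

For an MA(q) process with theta_0 = 1, the autocovariance is
  gamma(k) = sigma^2 * sum_{i=0..q-k} theta_i * theta_{i+k},
and rho(k) = gamma(k) / gamma(0). Sigma^2 cancels.
  numerator   = (1)*(-0.213) = -0.213.
  denominator = (1)^2 + (0.111)^2 + (-0.264)^2 + (-0.213)^2 = 1.127386.
  rho(3) = -0.213 / 1.127386 = -0.1889.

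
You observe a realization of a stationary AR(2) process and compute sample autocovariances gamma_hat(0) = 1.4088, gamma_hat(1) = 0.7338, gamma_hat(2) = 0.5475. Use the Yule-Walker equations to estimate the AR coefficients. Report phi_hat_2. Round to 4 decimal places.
\hat\phi_{2} = 0.1610

The Yule-Walker equations for an AR(p) process read, in matrix form,
  Gamma_p phi = r_p,   with   (Gamma_p)_{ij} = gamma(|i - j|),
                       (r_p)_i = gamma(i),   i,j = 1..p.
Substitute the sample gammas (Toeplitz matrix and right-hand side of size 2):
  Gamma_p = [[1.4088, 0.7338], [0.7338, 1.4088]]
  r_p     = [0.7338, 0.5475]
Written out:
  1.4088 phi_1 + 0.7338 phi_2 = 0.7338
  0.7338 phi_1 + 1.4088 phi_2 = 0.5475
Solve by Cramer's rule:
  det = gamma(0)^2 - gamma(1)^2 = (1.4088)^2 - (0.7338)^2 = 1.98471744 - 0.53846244 = 1.446255
  phi_hat_1 = [gamma(1) gamma(0) - gamma(1) gamma(2)] / det = [(0.7338)(1.4088) - (0.7338)(0.5475)] / 1.446255 = 0.63202194 / 1.446255 = 0.437
  phi_hat_2 = [gamma(0) gamma(2) - gamma(1)^2] / det = [(1.4088)(0.5475) - (0.7338)^2] / 1.446255 = 0.23285556 / 1.446255 = 0.161
So phi_hat = [0.4370, 0.1610].
Therefore phi_hat_2 = 0.1610.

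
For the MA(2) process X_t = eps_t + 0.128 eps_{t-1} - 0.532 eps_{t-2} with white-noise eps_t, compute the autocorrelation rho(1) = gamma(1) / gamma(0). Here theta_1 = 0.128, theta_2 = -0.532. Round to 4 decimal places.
\rho(1) = 0.0461

For an MA(q) process with theta_0 = 1, the autocovariance is
  gamma(k) = sigma^2 * sum_{i=0..q-k} theta_i * theta_{i+k},
and rho(k) = gamma(k) / gamma(0). Sigma^2 cancels.
  numerator   = (1)*(0.128) + (0.128)*(-0.532) = 0.059904.
  denominator = (1)^2 + (0.128)^2 + (-0.532)^2 = 1.299408.
  rho(1) = 0.059904 / 1.299408 = 0.0461.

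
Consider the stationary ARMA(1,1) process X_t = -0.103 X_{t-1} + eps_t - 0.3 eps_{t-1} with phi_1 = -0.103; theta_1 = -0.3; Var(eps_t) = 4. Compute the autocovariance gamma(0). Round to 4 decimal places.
\gamma(0) = 4.6566

Multiply the model equation by X_{t-k} and take expectations. With theta_0 = psi_0 = 1 and psi_j the MA(infinity) weights, this gives
  gamma(k) - sum_i phi_i gamma(k-i) = c_k,
  c_k = sigma^2 * sum_{j=k..q} theta_j psi_{j-k}   (c_k = 0 for k > q),
using gamma(-m) = gamma(m).
psi-weights needed (psi_j = theta_j + sum_i phi_i psi_{j-i}):
  psi_1 = theta_1 + phi_1 = -0.3 + (-0.103) = -0.403
Right-hand sides:
  c_0 = sigma^2 (1 + theta_1 psi_1) = 4 * (1 + (-0.3)(-0.403)) = 4 * 1.1209 = 4.4836
  c_1 = sigma^2 theta_1 = 4 * (-0.3) = -1.2
  c_2 = 0
Equations for k = 0 and k = 1 (AR order 1):
  gamma(0) = phi_1 gamma(1) + c_0
  gamma(1) = phi_1 gamma(0) + c_1
Substituting the second into the first: gamma(0) (1 - phi_1^2) = c_0 + phi_1 c_1, so
  gamma(0) = (c_0 + phi_1 c_1) / (1 - phi_1^2) = (4.4836 + (-0.103)(-1.2)) / (1 - (-0.103)^2) = 4.6072 / 0.989391 = 4.656602.
Therefore gamma(0) = 4.6566 (to 4 decimal places).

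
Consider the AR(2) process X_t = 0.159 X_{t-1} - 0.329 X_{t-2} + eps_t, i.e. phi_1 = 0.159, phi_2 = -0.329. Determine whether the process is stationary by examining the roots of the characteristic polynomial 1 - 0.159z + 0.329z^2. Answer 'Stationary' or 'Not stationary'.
\text{Stationary}

The AR(p) characteristic polynomial is P(z) = 1 - 0.159z + 0.329z^2.
Stationarity requires all roots to lie outside the unit circle, i.e. |z| > 1 for every root.
Set 1 + (-0.159) z + (0.329) z^2 = 0, i.e. a z^2 + b z + c = 0 with a = 0.329, b = -0.159, c = 1.
Discriminant D = b^2 - 4ac = (-0.159)^2 - 4*(0.329)*1 = 0.025281 - (1.316) = -1.290719.
D < 0, so the roots are the complex-conjugate pair z = (-b +/- i sqrt(-D)) / (2a) = 0.2416 +/- 1.7266i.
For a conjugate pair |z|^2 = z * conj(z) = (product of roots) = c/a = 1/(0.329) = 3.039514, so |z| = sqrt(3.039514) = 1.7434 for both roots.
Moduli of all roots: 1.7434, 1.7434.
All moduli strictly greater than 1? Yes.
Verdict: Stationary.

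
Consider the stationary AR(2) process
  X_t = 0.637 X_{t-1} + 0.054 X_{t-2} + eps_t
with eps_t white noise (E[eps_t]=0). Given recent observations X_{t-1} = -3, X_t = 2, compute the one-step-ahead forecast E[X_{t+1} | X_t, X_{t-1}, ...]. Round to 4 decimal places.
E[X_{t+1} \mid \mathcal F_t] = 1.1120

For an AR(p) model X_t = c + sum_i phi_i X_{t-i} + eps_t, the
one-step-ahead conditional mean is
  E[X_{t+1} | X_t, ...] = c + sum_i phi_i X_{t+1-i}.
Substitute known values:
  E[X_{t+1} | ...] = (0.637) * (2) + (0.054) * (-3)
                   = 1.1120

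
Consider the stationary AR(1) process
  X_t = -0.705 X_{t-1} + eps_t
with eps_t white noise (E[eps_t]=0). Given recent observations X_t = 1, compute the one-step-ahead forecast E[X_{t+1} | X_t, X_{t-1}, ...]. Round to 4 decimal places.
E[X_{t+1} \mid \mathcal F_t] = -0.7050

For an AR(p) model X_t = c + sum_i phi_i X_{t-i} + eps_t, the
one-step-ahead conditional mean is
  E[X_{t+1} | X_t, ...] = c + sum_i phi_i X_{t+1-i}.
Substitute known values:
  E[X_{t+1} | ...] = (-0.705) * (1)
                   = -0.7050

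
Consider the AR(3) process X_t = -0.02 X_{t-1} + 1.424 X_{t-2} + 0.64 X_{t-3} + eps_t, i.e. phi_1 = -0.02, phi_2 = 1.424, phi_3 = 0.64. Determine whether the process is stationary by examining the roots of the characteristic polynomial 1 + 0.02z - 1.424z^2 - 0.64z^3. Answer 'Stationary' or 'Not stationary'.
\text{Not stationary}

The AR(p) characteristic polynomial is P(z) = 1 + 0.02z - 1.424z^2 - 0.64z^3.
Stationarity requires all roots to lie outside the unit circle, i.e. |z| > 1 for every root.
Degree 3: look for a simple real root z0 first, then factor out (1 - z/z0) and solve the remaining quadratic.
Testing z0 = -1.25: P(-1.25) = 1 + (0.02)(-1.25) + (-1.424)(-1.25)^2 + (-0.64)(-1.25)^3
  = 1 + (-0.025) + (-2.225) + (1.25) = 0.  So z_0 = -1.25 is a root, |z_0| = 1.25.
Divide out the factor (1 + 0.8 z) = (1 - z/z0) (since 1/z0 = -0.8):
  P(z) = (1 + 0.8 z)(1 + (-0.78) z + (-0.8) z^2)
  [check: z-coef -0.78 - (-0.8) = 0.02; z^2-coef -0.8 - (-0.8)(-0.78) = -1.424; z^3-coef -(-0.8)(-0.8) = -0.64.]
Remaining roots from the quadratic factor 1 + (-0.78) z + (-0.8) z^2:
  Set 1 + (-0.78) z + (-0.8) z^2 = 0, i.e. a z^2 + b z + c = 0 with a = -0.8, b = -0.78, c = 1.
  Discriminant D = b^2 - 4ac = (-0.78)^2 - 4*(-0.8)*1 = 0.6084 - (-3.2) = 3.8084.
  D >= 0, so the roots are real: z = (-b +/- sqrt(D)) / (2a) = (0.78 +/- 1.951512) / (-1.6).
    z_1 = (0.78 + 1.951512) / (-1.6) = -1.7072,   |z_1| = 1.7072.
    z_2 = (0.78 - 1.951512) / (-1.6) = 0.7322,   |z_2| = 0.7322.
Moduli of all roots: 1.2500, 1.7072, 0.7322.
All moduli strictly greater than 1? No.
Verdict: Not stationary.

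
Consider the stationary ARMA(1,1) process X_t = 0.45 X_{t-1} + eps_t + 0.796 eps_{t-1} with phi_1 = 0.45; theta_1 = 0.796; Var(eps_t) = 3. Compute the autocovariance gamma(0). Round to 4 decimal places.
\gamma(0) = 8.8402

Multiply the model equation by X_{t-k} and take expectations. With theta_0 = psi_0 = 1 and psi_j the MA(infinity) weights, this gives
  gamma(k) - sum_i phi_i gamma(k-i) = c_k,
  c_k = sigma^2 * sum_{j=k..q} theta_j psi_{j-k}   (c_k = 0 for k > q),
using gamma(-m) = gamma(m).
psi-weights needed (psi_j = theta_j + sum_i phi_i psi_{j-i}):
  psi_1 = theta_1 + phi_1 = 0.796 + (0.45) = 1.246
Right-hand sides:
  c_0 = sigma^2 (1 + theta_1 psi_1) = 3 * (1 + (0.796)(1.246)) = 3 * 1.991816 = 5.975448
  c_1 = sigma^2 theta_1 = 3 * (0.796) = 2.388
  c_2 = 0
Equations for k = 0 and k = 1 (AR order 1):
  gamma(0) = phi_1 gamma(1) + c_0
  gamma(1) = phi_1 gamma(0) + c_1
Substituting the second into the first: gamma(0) (1 - phi_1^2) = c_0 + phi_1 c_1, so
  gamma(0) = (c_0 + phi_1 c_1) / (1 - phi_1^2) = (5.975448 + (0.45)(2.388)) / (1 - (0.45)^2) = 7.050048 / 0.7975 = 8.840186.
Therefore gamma(0) = 8.8402 (to 4 decimal places).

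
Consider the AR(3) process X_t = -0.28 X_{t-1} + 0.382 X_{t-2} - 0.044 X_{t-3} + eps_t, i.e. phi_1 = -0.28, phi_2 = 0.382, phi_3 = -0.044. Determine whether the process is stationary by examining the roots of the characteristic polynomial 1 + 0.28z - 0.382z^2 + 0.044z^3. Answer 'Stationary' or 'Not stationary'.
\text{Stationary}

The AR(p) characteristic polynomial is P(z) = 1 + 0.28z - 0.382z^2 + 0.044z^3.
Stationarity requires all roots to lie outside the unit circle, i.e. |z| > 1 for every root.
Degree 3: look for a simple real root z0 first, then factor out (1 - z/z0) and solve the remaining quadratic.
Testing z0 = 2.5: P(2.5) = 1 + (0.28)(2.5) + (-0.382)(2.5)^2 + (0.044)(2.5)^3
  = 1 + (0.7) + (-2.3875) + (0.6875) = 0.  So z_0 = 2.5 is a root, |z_0| = 2.5.
Divide out the factor (1 - 0.4 z) = (1 - z/z0) (since 1/z0 = 0.4):
  P(z) = (1 - 0.4 z)(1 + (0.68) z + (-0.11) z^2)
  [check: z-coef 0.68 - (0.4) = 0.28; z^2-coef -0.11 - (0.4)(0.68) = -0.382; z^3-coef -(0.4)(-0.11) = 0.044.]
Remaining roots from the quadratic factor 1 + (0.68) z + (-0.11) z^2:
  Set 1 + (0.68) z + (-0.11) z^2 = 0, i.e. a z^2 + b z + c = 0 with a = -0.11, b = 0.68, c = 1.
  Discriminant D = b^2 - 4ac = (0.68)^2 - 4*(-0.11)*1 = 0.4624 - (-0.44) = 0.9024.
  D >= 0, so the roots are real: z = (-b +/- sqrt(D)) / (2a) = (-0.68 +/- 0.949947) / (-0.22).
    z_1 = (-0.68 + 0.949947) / (-0.22) = -1.227,   |z_1| = 1.227.
    z_2 = (-0.68 - 0.949947) / (-0.22) = 7.4089,   |z_2| = 7.4089.
Moduli of all roots: 2.5000, 1.2270, 7.4089.
All moduli strictly greater than 1? Yes.
Verdict: Stationary.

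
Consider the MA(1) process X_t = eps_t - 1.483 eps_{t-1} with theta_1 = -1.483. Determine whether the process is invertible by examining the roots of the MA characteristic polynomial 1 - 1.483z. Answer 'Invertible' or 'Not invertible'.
\text{Not invertible}

The MA(q) characteristic polynomial is P(z) = 1 - 1.483z.
Invertibility requires all roots to lie outside the unit circle, i.e. |z| > 1 for every root.
This is linear in z: 1 + (-1.483) z = 0  =>  z = -1/(-1.483) = 0.674309,  |z| = 0.674309.
Moduli of all roots: 0.6743.
All moduli strictly greater than 1? No.
Verdict: Not invertible.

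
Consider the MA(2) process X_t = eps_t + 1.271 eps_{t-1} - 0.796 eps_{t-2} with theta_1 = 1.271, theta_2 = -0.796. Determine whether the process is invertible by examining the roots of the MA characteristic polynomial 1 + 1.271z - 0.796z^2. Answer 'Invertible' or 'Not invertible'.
\text{Not invertible}

The MA(q) characteristic polynomial is P(z) = 1 + 1.271z - 0.796z^2.
Invertibility requires all roots to lie outside the unit circle, i.e. |z| > 1 for every root.
Set 1 + (1.271) z + (-0.796) z^2 = 0, i.e. a z^2 + b z + c = 0 with a = -0.796, b = 1.271, c = 1.
Discriminant D = b^2 - 4ac = (1.271)^2 - 4*(-0.796)*1 = 1.615441 - (-3.184) = 4.799441.
D >= 0, so the roots are real: z = (-b +/- sqrt(D)) / (2a) = (-1.271 +/- 2.190763) / (-1.592).
  z_1 = (-1.271 + 2.190763) / (-1.592) = -0.5777,   |z_1| = 0.5777.
  z_2 = (-1.271 - 2.190763) / (-1.592) = 2.1745,   |z_2| = 2.1745.
Moduli of all roots: 0.5777, 2.1745.
All moduli strictly greater than 1? No.
Verdict: Not invertible.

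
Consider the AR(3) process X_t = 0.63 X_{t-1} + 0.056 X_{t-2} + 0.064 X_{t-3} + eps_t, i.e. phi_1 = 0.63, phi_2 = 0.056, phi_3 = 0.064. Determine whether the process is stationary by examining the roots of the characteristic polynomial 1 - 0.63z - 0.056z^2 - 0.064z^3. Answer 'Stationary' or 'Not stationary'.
\text{Stationary}

The AR(p) characteristic polynomial is P(z) = 1 - 0.63z - 0.056z^2 - 0.064z^3.
Stationarity requires all roots to lie outside the unit circle, i.e. |z| > 1 for every root.
Degree 3: look for a simple real root z0 first, then factor out (1 - z/z0) and solve the remaining quadratic.
Testing z0 = 1.25: P(1.25) = 1 + (-0.63)(1.25) + (-0.056)(1.25)^2 + (-0.064)(1.25)^3
  = 1 + (-0.7875) + (-0.0875) + (-0.125) = 0.  So z_0 = 1.25 is a root, |z_0| = 1.25.
Divide out the factor (1 - 0.8 z) = (1 - z/z0) (since 1/z0 = 0.8):
  P(z) = (1 - 0.8 z)(1 + (0.17) z + (0.08) z^2)
  [check: z-coef 0.17 - (0.8) = -0.63; z^2-coef 0.08 - (0.8)(0.17) = -0.056; z^3-coef -(0.8)(0.08) = -0.064.]
Remaining roots from the quadratic factor 1 + (0.17) z + (0.08) z^2:
  Set 1 + (0.17) z + (0.08) z^2 = 0, i.e. a z^2 + b z + c = 0 with a = 0.08, b = 0.17, c = 1.
  Discriminant D = b^2 - 4ac = (0.17)^2 - 4*(0.08)*1 = 0.0289 - (0.32) = -0.2911.
  D < 0, so the roots are the complex-conjugate pair z = (-b +/- i sqrt(-D)) / (2a) = -1.0625 +/- 3.3721i.
  For a conjugate pair |z|^2 = z * conj(z) = (product of roots) = c/a = 1/(0.08) = 12.5, so |z| = sqrt(12.5) = 3.5355 for both roots.
Moduli of all roots: 1.2500, 3.5355, 3.5355.
All moduli strictly greater than 1? Yes.
Verdict: Stationary.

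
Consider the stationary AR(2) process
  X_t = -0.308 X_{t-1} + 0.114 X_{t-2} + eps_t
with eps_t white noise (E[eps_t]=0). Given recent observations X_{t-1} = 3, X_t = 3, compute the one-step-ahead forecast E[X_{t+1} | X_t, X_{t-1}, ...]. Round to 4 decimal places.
E[X_{t+1} \mid \mathcal F_t] = -0.5820

For an AR(p) model X_t = c + sum_i phi_i X_{t-i} + eps_t, the
one-step-ahead conditional mean is
  E[X_{t+1} | X_t, ...] = c + sum_i phi_i X_{t+1-i}.
Substitute known values:
  E[X_{t+1} | ...] = (-0.308) * (3) + (0.114) * (3)
                   = -0.5820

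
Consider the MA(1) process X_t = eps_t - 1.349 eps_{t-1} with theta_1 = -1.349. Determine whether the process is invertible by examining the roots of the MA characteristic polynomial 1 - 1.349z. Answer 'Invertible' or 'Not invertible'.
\text{Not invertible}

The MA(q) characteristic polynomial is P(z) = 1 - 1.349z.
Invertibility requires all roots to lie outside the unit circle, i.e. |z| > 1 for every root.
This is linear in z: 1 + (-1.349) z = 0  =>  z = -1/(-1.349) = 0.74129,  |z| = 0.74129.
Moduli of all roots: 0.7413.
All moduli strictly greater than 1? No.
Verdict: Not invertible.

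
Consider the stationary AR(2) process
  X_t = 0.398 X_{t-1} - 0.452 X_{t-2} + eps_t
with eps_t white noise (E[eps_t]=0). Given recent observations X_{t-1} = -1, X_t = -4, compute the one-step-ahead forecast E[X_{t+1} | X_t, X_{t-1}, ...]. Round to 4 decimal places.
E[X_{t+1} \mid \mathcal F_t] = -1.1400

For an AR(p) model X_t = c + sum_i phi_i X_{t-i} + eps_t, the
one-step-ahead conditional mean is
  E[X_{t+1} | X_t, ...] = c + sum_i phi_i X_{t+1-i}.
Substitute known values:
  E[X_{t+1} | ...] = (0.398) * (-4) + (-0.452) * (-1)
                   = -1.1400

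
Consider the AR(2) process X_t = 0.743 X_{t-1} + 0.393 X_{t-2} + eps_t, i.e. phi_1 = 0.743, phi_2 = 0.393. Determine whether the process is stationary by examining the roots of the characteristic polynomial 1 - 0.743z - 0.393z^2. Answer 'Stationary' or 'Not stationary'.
\text{Not stationary}

The AR(p) characteristic polynomial is P(z) = 1 - 0.743z - 0.393z^2.
Stationarity requires all roots to lie outside the unit circle, i.e. |z| > 1 for every root.
Set 1 + (-0.743) z + (-0.393) z^2 = 0, i.e. a z^2 + b z + c = 0 with a = -0.393, b = -0.743, c = 1.
Discriminant D = b^2 - 4ac = (-0.743)^2 - 4*(-0.393)*1 = 0.552049 - (-1.572) = 2.124049.
D >= 0, so the roots are real: z = (-b +/- sqrt(D)) / (2a) = (0.743 +/- 1.457412) / (-0.786).
  z_1 = (0.743 + 1.457412) / (-0.786) = -2.7995,   |z_1| = 2.7995.
  z_2 = (0.743 - 1.457412) / (-0.786) = 0.9089,   |z_2| = 0.9089.
Moduli of all roots: 2.7995, 0.9089.
All moduli strictly greater than 1? No.
Verdict: Not stationary.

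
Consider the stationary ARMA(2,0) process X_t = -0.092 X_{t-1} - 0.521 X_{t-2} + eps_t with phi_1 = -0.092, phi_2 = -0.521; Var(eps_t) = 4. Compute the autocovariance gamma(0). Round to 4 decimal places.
\gamma(0) = 5.5105

Multiply the model equation by X_{t-k} and take expectations. With theta_0 = psi_0 = 1 and psi_j the MA(infinity) weights, this gives
  gamma(k) - sum_i phi_i gamma(k-i) = c_k,
  c_k = sigma^2 * sum_{j=k..q} theta_j psi_{j-k}   (c_k = 0 for k > q),
using gamma(-m) = gamma(m).
Pure AR (q = 0): c_0 = sigma^2 = 4, c_k = 0 for k >= 1.
Equations for k = 0, 1, 2 (AR order 2, c_2 = 0):
  (E0) gamma(0) = phi_1 gamma(1) + phi_2 gamma(2) + c_0
  (E1) gamma(1) = phi_1 gamma(0) + phi_2 gamma(1) + c_1
  (E2) gamma(2) = phi_1 gamma(1) + phi_2 gamma(0)
From (E1): gamma(1) = A gamma(0) + B with
  A = phi_1 / (1 - phi_2) = -0.092 / 1.521 = -0.060487,   B = c_1 / (1 - phi_2) = 0 / 1.521 = 0.
Insert (E2) into (E0): gamma(0) (1 - phi_2^2) = phi_1 (1 + phi_2) gamma(1) + c_0.
  phi_1 (1 + phi_2) = (-0.092)(0.479) = -0.044068,   1 - phi_2^2 = 0.728559.
Replace gamma(1) by A gamma(0) + B and collect gamma(0):
  gamma(0) [0.728559 - (-0.044068)(-0.060487)] = c_0 = 4
  gamma(0) * 0.725893 = 4
  gamma(0) = 4 / 0.725893 = 5.51045.
Therefore gamma(0) = 5.5105 (to 4 decimal places).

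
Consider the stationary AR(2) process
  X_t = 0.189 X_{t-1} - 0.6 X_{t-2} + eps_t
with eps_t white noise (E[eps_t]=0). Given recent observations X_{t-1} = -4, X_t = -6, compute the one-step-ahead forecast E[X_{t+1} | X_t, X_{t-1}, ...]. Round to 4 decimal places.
E[X_{t+1} \mid \mathcal F_t] = 1.2660

For an AR(p) model X_t = c + sum_i phi_i X_{t-i} + eps_t, the
one-step-ahead conditional mean is
  E[X_{t+1} | X_t, ...] = c + sum_i phi_i X_{t+1-i}.
Substitute known values:
  E[X_{t+1} | ...] = (0.189) * (-6) + (-0.6) * (-4)
                   = 1.2660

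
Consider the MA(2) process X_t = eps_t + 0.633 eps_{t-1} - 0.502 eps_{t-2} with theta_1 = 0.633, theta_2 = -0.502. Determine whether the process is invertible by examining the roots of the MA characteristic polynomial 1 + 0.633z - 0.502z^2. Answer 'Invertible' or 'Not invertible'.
\text{Not invertible}

The MA(q) characteristic polynomial is P(z) = 1 + 0.633z - 0.502z^2.
Invertibility requires all roots to lie outside the unit circle, i.e. |z| > 1 for every root.
Set 1 + (0.633) z + (-0.502) z^2 = 0, i.e. a z^2 + b z + c = 0 with a = -0.502, b = 0.633, c = 1.
Discriminant D = b^2 - 4ac = (0.633)^2 - 4*(-0.502)*1 = 0.400689 - (-2.008) = 2.408689.
D >= 0, so the roots are real: z = (-b +/- sqrt(D)) / (2a) = (-0.633 +/- 1.551995) / (-1.004).
  z_1 = (-0.633 + 1.551995) / (-1.004) = -0.9153,   |z_1| = 0.9153.
  z_2 = (-0.633 - 1.551995) / (-1.004) = 2.1763,   |z_2| = 2.1763.
Moduli of all roots: 0.9153, 2.1763.
All moduli strictly greater than 1? No.
Verdict: Not invertible.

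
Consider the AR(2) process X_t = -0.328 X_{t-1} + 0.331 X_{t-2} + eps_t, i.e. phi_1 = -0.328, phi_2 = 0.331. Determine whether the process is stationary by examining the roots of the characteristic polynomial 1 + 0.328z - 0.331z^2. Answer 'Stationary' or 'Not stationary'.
\text{Stationary}

The AR(p) characteristic polynomial is P(z) = 1 + 0.328z - 0.331z^2.
Stationarity requires all roots to lie outside the unit circle, i.e. |z| > 1 for every root.
Set 1 + (0.328) z + (-0.331) z^2 = 0, i.e. a z^2 + b z + c = 0 with a = -0.331, b = 0.328, c = 1.
Discriminant D = b^2 - 4ac = (0.328)^2 - 4*(-0.331)*1 = 0.107584 - (-1.324) = 1.431584.
D >= 0, so the roots are real: z = (-b +/- sqrt(D)) / (2a) = (-0.328 +/- 1.196488) / (-0.662).
  z_1 = (-0.328 + 1.196488) / (-0.662) = -1.3119,   |z_1| = 1.3119.
  z_2 = (-0.328 - 1.196488) / (-0.662) = 2.3029,   |z_2| = 2.3029.
Moduli of all roots: 1.3119, 2.3029.
All moduli strictly greater than 1? Yes.
Verdict: Stationary.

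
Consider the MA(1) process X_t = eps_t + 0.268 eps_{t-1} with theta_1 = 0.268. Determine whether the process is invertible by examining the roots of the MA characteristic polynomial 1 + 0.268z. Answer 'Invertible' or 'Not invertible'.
\text{Invertible}

The MA(q) characteristic polynomial is P(z) = 1 + 0.268z.
Invertibility requires all roots to lie outside the unit circle, i.e. |z| > 1 for every root.
This is linear in z: 1 + (0.268) z = 0  =>  z = -1/(0.268) = -3.731343,  |z| = 3.731343.
Moduli of all roots: 3.7313.
All moduli strictly greater than 1? Yes.
Verdict: Invertible.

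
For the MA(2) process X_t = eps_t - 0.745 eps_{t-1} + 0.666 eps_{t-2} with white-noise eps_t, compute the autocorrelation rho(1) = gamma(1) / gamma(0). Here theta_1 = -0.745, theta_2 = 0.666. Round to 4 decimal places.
\rho(1) = -0.6210

For an MA(q) process with theta_0 = 1, the autocovariance is
  gamma(k) = sigma^2 * sum_{i=0..q-k} theta_i * theta_{i+k},
and rho(k) = gamma(k) / gamma(0). Sigma^2 cancels.
  numerator   = (1)*(-0.745) + (-0.745)*(0.666) = -1.24117.
  denominator = (1)^2 + (-0.745)^2 + (0.666)^2 = 1.998581.
  rho(1) = -1.24117 / 1.998581 = -0.6210.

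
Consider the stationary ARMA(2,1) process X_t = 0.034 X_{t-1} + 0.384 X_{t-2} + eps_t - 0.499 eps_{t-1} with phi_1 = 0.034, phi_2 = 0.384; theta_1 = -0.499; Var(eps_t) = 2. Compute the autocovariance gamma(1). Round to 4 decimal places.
\gamma(1) = -1.4651

Multiply the model equation by X_{t-k} and take expectations. With theta_0 = psi_0 = 1 and psi_j the MA(infinity) weights, this gives
  gamma(k) - sum_i phi_i gamma(k-i) = c_k,
  c_k = sigma^2 * sum_{j=k..q} theta_j psi_{j-k}   (c_k = 0 for k > q),
using gamma(-m) = gamma(m).
psi-weights needed (psi_j = theta_j + sum_i phi_i psi_{j-i}):
  psi_1 = theta_1 + phi_1 = -0.499 + (0.034) = -0.465
Right-hand sides:
  c_0 = sigma^2 (1 + theta_1 psi_1) = 2 * (1 + (-0.499)(-0.465)) = 2 * 1.232035 = 2.46407
  c_1 = sigma^2 theta_1 = 2 * (-0.499) = -0.998
  c_2 = 0
Equations for k = 0, 1, 2 (AR order 2, c_2 = 0):
  (E0) gamma(0) = phi_1 gamma(1) + phi_2 gamma(2) + c_0
  (E1) gamma(1) = phi_1 gamma(0) + phi_2 gamma(1) + c_1
  (E2) gamma(2) = phi_1 gamma(1) + phi_2 gamma(0)
From (E1): gamma(1) = A gamma(0) + B with
  A = phi_1 / (1 - phi_2) = 0.034 / 0.616 = 0.055195,   B = c_1 / (1 - phi_2) = -0.998 / 0.616 = -1.62013.
Insert (E2) into (E0): gamma(0) (1 - phi_2^2) = phi_1 (1 + phi_2) gamma(1) + c_0.
  phi_1 (1 + phi_2) = (0.034)(1.384) = 0.047056,   1 - phi_2^2 = 0.852544.
Replace gamma(1) by A gamma(0) + B and collect gamma(0):
  gamma(0) [0.852544 - (0.047056)(0.055195)] = (0.047056)(-1.62013) + 2.46407
  gamma(0) * 0.849947 = 2.387833
  gamma(0) = 2.387833 / 0.849947 = 2.809391.
  gamma(1) = A gamma(0) + B = (0.055195)(2.809391) + (-1.62013) = -1.465066.
Therefore gamma(1) = -1.4651 (to 4 decimal places).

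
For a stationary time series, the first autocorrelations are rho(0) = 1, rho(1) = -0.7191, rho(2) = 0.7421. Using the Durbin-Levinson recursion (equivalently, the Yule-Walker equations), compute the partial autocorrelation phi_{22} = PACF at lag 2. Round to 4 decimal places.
\phi_{22} = 0.4659

The PACF at lag k is phi_{kk}, the last component of the solution
to the Yule-Walker system G_k phi = r_k where
  (G_k)_{ij} = rho(|i - j|), (r_k)_i = rho(i), i,j = 1..k.
Equivalently, Durbin-Levinson gives phi_{kk} iteratively:
  phi_{11} = rho(1)
  phi_{kk} = [rho(k) - sum_{j=1..k-1} phi_{k-1,j} rho(k-j)]
            / [1 - sum_{j=1..k-1} phi_{k-1,j} rho(j)],
  phi_{k,j} = phi_{k-1,j} - phi_{kk} phi_{k-1,k-j},  j = 1..k-1.
Step k = 1:
  phi_11 = rho(1) = -0.7191.
Step k = 2:
  phi_22 = [rho(2) - phi_11 rho(1)] / [1 - phi_11 rho(1)] = [0.7421 - (-0.7191)(-0.7191)] / [1 - (-0.7191)(-0.7191)]
         = 0.22499519 / 0.48289519 = 0.4659.
Therefore phi_{22} = 0.4659.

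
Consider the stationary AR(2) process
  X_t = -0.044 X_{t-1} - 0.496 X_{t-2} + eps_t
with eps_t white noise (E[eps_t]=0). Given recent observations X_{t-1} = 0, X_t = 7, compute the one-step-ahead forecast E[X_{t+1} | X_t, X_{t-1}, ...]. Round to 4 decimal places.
E[X_{t+1} \mid \mathcal F_t] = -0.3080

For an AR(p) model X_t = c + sum_i phi_i X_{t-i} + eps_t, the
one-step-ahead conditional mean is
  E[X_{t+1} | X_t, ...] = c + sum_i phi_i X_{t+1-i}.
Substitute known values:
  E[X_{t+1} | ...] = (-0.044) * (7) + (-0.496) * (0)
                   = -0.3080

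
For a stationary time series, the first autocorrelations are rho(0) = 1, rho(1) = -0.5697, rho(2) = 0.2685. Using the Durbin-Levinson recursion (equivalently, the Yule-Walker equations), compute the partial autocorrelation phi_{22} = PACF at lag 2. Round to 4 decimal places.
\phi_{22} = -0.0830

The PACF at lag k is phi_{kk}, the last component of the solution
to the Yule-Walker system G_k phi = r_k where
  (G_k)_{ij} = rho(|i - j|), (r_k)_i = rho(i), i,j = 1..k.
Equivalently, Durbin-Levinson gives phi_{kk} iteratively:
  phi_{11} = rho(1)
  phi_{kk} = [rho(k) - sum_{j=1..k-1} phi_{k-1,j} rho(k-j)]
            / [1 - sum_{j=1..k-1} phi_{k-1,j} rho(j)],
  phi_{k,j} = phi_{k-1,j} - phi_{kk} phi_{k-1,k-j},  j = 1..k-1.
Step k = 1:
  phi_11 = rho(1) = -0.5697.
Step k = 2:
  phi_22 = [rho(2) - phi_11 rho(1)] / [1 - phi_11 rho(1)] = [0.2685 - (-0.5697)(-0.5697)] / [1 - (-0.5697)(-0.5697)]
         = -0.05605809 / 0.67544191 = -0.083.
Therefore phi_{22} = -0.0830.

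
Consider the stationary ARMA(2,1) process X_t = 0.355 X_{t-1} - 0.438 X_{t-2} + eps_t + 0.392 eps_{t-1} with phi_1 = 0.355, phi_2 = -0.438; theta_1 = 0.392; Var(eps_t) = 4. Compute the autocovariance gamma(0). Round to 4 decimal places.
\gamma(0) = 7.1008

Multiply the model equation by X_{t-k} and take expectations. With theta_0 = psi_0 = 1 and psi_j the MA(infinity) weights, this gives
  gamma(k) - sum_i phi_i gamma(k-i) = c_k,
  c_k = sigma^2 * sum_{j=k..q} theta_j psi_{j-k}   (c_k = 0 for k > q),
using gamma(-m) = gamma(m).
psi-weights needed (psi_j = theta_j + sum_i phi_i psi_{j-i}):
  psi_1 = theta_1 + phi_1 = 0.392 + (0.355) = 0.747
Right-hand sides:
  c_0 = sigma^2 (1 + theta_1 psi_1) = 4 * (1 + (0.392)(0.747)) = 4 * 1.292824 = 5.171296
  c_1 = sigma^2 theta_1 = 4 * (0.392) = 1.568
  c_2 = 0
Equations for k = 0, 1, 2 (AR order 2, c_2 = 0):
  (E0) gamma(0) = phi_1 gamma(1) + phi_2 gamma(2) + c_0
  (E1) gamma(1) = phi_1 gamma(0) + phi_2 gamma(1) + c_1
  (E2) gamma(2) = phi_1 gamma(1) + phi_2 gamma(0)
From (E1): gamma(1) = A gamma(0) + B with
  A = phi_1 / (1 - phi_2) = 0.355 / 1.438 = 0.246871,   B = c_1 / (1 - phi_2) = 1.568 / 1.438 = 1.090403.
Insert (E2) into (E0): gamma(0) (1 - phi_2^2) = phi_1 (1 + phi_2) gamma(1) + c_0.
  phi_1 (1 + phi_2) = (0.355)(0.562) = 0.19951,   1 - phi_2^2 = 0.808156.
Replace gamma(1) by A gamma(0) + B and collect gamma(0):
  gamma(0) [0.808156 - (0.19951)(0.246871)] = (0.19951)(1.090403) + 5.171296
  gamma(0) * 0.758903 = 5.388842
  gamma(0) = 5.388842 / 0.758903 = 7.100833.
Therefore gamma(0) = 7.1008 (to 4 decimal places).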